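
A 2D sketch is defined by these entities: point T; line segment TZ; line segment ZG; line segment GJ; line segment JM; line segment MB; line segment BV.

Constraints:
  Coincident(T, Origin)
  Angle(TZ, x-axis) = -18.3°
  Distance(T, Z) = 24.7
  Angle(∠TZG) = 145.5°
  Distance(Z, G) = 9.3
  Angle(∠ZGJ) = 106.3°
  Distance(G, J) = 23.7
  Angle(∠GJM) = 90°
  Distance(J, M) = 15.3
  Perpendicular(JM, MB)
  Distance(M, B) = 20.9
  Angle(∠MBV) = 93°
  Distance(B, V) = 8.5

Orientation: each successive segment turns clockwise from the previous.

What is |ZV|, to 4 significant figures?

5.397

T is at the origin; TZ runs at -18.3° with length 24.7, so Z = (23.45, -7.756). ∠TZG = 145.5° gives ZG at -52.80° from the x-axis; with |ZG| = 9.3, G = (29.07, -15.16). ∠ZGJ = 106.3° gives GJ at -126.5° from the x-axis; with |GJ| = 23.7, J = (14.98, -34.21). ∠GJM = 90.0° gives JM at 143.5° from the x-axis; with |JM| = 15.3, M = (2.677, -25.11). The perpendicularity gives MB at right angles to JM, so MB runs at 53.50°; with |MB| = 20.9, B = (15.11, -8.313). ∠MBV = 93.0° gives BV at -33.50° from the x-axis; with |BV| = 8.5, V = (22.20, -13.00). Then |ZV| = |V − Z| = 5.397.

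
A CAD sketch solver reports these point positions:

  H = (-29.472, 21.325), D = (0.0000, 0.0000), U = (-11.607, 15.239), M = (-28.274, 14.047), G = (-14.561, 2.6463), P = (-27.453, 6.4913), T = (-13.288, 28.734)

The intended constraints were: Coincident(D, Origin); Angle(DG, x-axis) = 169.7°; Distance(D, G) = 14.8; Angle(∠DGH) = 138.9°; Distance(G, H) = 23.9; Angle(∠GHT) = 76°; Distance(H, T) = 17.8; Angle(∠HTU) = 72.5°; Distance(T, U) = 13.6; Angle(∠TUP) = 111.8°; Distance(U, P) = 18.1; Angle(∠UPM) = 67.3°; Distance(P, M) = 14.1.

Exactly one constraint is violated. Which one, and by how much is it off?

Distance(P, M) = 14.1 — off by 6.50.

D = (0.00, 0.00) ✓; DG at 169.7° ✓; |DG| = 14.80 ✓; ∠DGH = 138.9° ✓; |GH| = 23.90 ✓; ∠GHT = 76.00° ✓; |HT| = 17.80 ✓; ∠HTU = 72.50° ✓; |TU| = 13.60 ✓; ∠TUP = 111.8° ✓; |UP| = 18.10 ✓; ∠UPM = 67.30° ✓; |PM| = 7.600 ✗.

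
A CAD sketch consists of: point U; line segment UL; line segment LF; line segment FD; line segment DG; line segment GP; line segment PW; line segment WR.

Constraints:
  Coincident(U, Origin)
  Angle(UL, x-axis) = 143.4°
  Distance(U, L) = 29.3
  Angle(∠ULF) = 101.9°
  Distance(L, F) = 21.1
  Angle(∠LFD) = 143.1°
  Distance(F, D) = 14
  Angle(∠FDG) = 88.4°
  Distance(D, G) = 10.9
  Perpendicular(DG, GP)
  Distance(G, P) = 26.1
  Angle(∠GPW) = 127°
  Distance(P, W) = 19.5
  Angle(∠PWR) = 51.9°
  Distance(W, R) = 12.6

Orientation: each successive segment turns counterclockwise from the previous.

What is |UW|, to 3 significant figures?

48.9

U is at the origin; UL runs at 143.4° with length 29.3, so L = (-23.5, 17.5). ∠ULF = 101.9° gives LF at -138° from the x-axis; with |LF| = 21.1, F = (-39.3, 3.49). ∠LFD = 143.1° gives FD at -102° from the x-axis; with |FD| = 14.0, D = (-42.1, -10.2). ∠FDG = 88.4° gives DG at -10.0° from the x-axis; with |DG| = 10.9, G = (-31.4, -12.1). The perpendicularity gives GP at right angles to DG, so GP runs at 80.0°; with |GP| = 26.1, P = (-26.9, 13.6). ∠GPW = 127.0° gives PW at 133° from the x-axis; with |PW| = 19.5, W = (-40.2, 27.8). Then |UW| = |W − U| = 48.9.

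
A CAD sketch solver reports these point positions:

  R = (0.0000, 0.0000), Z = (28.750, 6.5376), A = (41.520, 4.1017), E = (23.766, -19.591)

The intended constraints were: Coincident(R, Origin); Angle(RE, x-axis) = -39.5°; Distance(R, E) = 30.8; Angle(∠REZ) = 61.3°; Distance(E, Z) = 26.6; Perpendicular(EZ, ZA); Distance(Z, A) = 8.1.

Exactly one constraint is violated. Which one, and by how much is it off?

Distance(Z, A) = 8.1 — off by 4.90.

R = (0.00, 0.00) ✓; RE at -39.50° ✓; |RE| = 30.80 ✓; ∠REZ = 61.30° ✓; |EZ| = 26.60 ✓; ∠(EZ, ZA) = 90.00° ✓; |ZA| = 13.00 ✗.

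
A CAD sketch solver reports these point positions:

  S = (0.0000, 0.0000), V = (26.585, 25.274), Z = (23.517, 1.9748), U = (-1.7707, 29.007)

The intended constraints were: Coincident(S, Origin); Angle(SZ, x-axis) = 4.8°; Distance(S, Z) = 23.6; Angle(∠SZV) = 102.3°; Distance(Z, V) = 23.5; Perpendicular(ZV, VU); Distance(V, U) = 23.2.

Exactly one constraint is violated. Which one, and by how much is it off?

Distance(V, U) = 23.2 — off by 5.40.

S = (0.00, 0.00) ✓; SZ at 4.800° ✓; |SZ| = 23.60 ✓; ∠SZV = 102.3° ✓; |ZV| = 23.50 ✓; ∠(ZV, VU) = 90.00° ✓; |VU| = 28.60 ✗.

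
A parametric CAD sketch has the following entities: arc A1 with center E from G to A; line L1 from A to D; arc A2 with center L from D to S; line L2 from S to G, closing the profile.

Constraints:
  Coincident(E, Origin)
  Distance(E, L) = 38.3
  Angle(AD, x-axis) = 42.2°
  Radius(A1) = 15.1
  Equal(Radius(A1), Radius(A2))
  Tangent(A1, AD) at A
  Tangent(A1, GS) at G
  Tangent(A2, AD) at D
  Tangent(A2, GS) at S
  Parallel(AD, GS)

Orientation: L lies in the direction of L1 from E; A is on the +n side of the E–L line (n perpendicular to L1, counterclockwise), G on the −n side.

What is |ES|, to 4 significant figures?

41.17

Tangency of A1 to both parallel lines with radius 15.1 puts A and G at E ± 15.1·n: A = (-10.14, 11.19), G = (10.14, -11.19). Equal radii place D and S the same way about L: D = L + 15.1·n = (18.23, 36.91), S = L − 15.1·n = (38.52, 14.54). Then |ES| = |S − E| = 41.17.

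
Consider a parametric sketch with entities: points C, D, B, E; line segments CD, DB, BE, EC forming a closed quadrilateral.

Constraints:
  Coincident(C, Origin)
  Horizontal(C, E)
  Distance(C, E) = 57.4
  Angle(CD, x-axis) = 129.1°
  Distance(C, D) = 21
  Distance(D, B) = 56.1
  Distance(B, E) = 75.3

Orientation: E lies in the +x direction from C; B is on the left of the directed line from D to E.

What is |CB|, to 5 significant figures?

65.780

Checks: |DB| = 56.10 ✓; |BE| = 75.30 ✓.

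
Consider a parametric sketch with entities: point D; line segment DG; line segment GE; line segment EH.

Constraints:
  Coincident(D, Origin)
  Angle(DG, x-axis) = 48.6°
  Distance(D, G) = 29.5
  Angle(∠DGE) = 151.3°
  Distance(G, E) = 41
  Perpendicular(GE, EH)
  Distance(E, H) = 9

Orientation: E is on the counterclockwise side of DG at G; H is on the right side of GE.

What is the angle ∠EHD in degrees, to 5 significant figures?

70.893°

D is at the origin; DG runs at 48.6° with length 29.5, so G = 29.5·(cos 48.6°, sin 48.6°) = (19.509, 22.128). ∠DGE = 151.3°, so GE runs at 48.6° + (180° − 151.3°) = 77.300° from the x-axis; with |GE| = 41.0, E = G + 41.0·(cos 77.300°, sin 77.300°) = (28.522, 62.125). GE ⟂ EH; with |EH| = 9.0 on the right of GE, H = E + 9.0·(0.97553, -0.21985) = (37.302, 60.147). Then cos ∠EHD = HE·HD / (|HE||HD|), giving 70.893°.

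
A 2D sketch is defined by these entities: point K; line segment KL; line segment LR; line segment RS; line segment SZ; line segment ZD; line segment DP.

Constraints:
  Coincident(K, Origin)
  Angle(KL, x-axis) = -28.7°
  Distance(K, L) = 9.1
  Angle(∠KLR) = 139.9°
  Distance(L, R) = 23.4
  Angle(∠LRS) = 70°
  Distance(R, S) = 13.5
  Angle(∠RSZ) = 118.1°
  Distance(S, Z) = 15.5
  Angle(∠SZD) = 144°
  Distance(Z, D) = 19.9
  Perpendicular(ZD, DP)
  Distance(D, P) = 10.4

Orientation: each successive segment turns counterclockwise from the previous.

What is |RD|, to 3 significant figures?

38.0

K is at the origin; KL runs at -28.7° with length 9.1, so L = (7.98, -4.37). ∠KLR = 139.9° gives LR at 11.4° from the x-axis; with |LR| = 23.4, R = (30.9, 0.255). ∠LRS = 70.0° gives RS at 121° from the x-axis; with |RS| = 13.5, S = (23.9, 11.8). ∠RSZ = 118.1° gives SZ at -177° from the x-axis; with |SZ| = 15.5, Z = (8.41, 10.9). ∠SZD = 144.0° gives ZD at -141° from the x-axis; with |ZD| = 19.9, D = (-6.99, -1.72). Then |RD| = |D − R| = 38.0.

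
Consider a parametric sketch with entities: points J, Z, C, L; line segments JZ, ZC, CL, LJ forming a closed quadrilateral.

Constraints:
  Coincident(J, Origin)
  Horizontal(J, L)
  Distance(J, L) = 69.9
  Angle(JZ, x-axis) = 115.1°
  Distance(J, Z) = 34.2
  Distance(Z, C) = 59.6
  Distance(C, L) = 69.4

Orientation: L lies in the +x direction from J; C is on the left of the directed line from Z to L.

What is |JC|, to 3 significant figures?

71.4

Checks: J = (0.00, 0.00) ✓; |ZC| = 59.60 ✓; |CL| = 69.40 ✓.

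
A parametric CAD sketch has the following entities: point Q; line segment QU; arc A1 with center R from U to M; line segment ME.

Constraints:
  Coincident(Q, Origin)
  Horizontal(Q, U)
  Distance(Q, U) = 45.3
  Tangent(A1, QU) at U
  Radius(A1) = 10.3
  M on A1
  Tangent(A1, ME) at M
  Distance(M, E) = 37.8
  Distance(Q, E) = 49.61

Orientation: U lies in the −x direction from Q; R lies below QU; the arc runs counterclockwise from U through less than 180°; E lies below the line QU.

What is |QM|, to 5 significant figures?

55.208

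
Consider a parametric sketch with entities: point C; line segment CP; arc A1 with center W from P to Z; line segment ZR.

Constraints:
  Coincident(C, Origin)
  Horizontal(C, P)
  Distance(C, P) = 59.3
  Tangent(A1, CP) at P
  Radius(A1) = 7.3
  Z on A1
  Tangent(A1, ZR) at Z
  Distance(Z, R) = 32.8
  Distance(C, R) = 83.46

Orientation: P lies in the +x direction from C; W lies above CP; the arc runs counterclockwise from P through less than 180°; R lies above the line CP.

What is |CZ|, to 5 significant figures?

66.580

C is at the origin; C and P share the same y with |CP| = 59.3 and P on the +x side, so P = (59.300, 0.0000). The tangent condition forces WP to be normal to CP, so W = P + (0, 7.3) = (59.300, 7.3000). Since WZ ⟂ ZR (tangency), |WR| = √(7.3² + 32.8²) = 33.603 regardless of where Z sits on A1. So R lies on both circle(C, 83.46) and circle(W, 33.603); the above-CP intersection is R = (74.738, 37.146). Z is the foot of the tangent from R: Z = (66.358, 5.4350).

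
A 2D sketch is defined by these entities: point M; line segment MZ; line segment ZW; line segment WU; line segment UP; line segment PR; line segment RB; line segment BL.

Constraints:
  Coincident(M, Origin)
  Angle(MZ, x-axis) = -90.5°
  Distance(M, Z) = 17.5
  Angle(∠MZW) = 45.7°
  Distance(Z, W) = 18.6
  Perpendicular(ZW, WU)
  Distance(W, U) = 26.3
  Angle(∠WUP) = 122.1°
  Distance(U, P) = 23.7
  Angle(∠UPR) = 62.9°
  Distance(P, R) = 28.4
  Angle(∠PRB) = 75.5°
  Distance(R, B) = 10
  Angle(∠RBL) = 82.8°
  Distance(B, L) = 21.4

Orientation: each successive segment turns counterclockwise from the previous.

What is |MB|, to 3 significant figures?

6.32

∠UPR = 62.9° gives PR at -51.2° from the x-axis; with |PR| = 28.4, R = (-10.3, -12.6). ∠PRB = 75.5° gives RB at 53.3° from the x-axis; with |RB| = 10.0, B = (-4.37, -4.56). Then |MB| = |B − M| = 6.32.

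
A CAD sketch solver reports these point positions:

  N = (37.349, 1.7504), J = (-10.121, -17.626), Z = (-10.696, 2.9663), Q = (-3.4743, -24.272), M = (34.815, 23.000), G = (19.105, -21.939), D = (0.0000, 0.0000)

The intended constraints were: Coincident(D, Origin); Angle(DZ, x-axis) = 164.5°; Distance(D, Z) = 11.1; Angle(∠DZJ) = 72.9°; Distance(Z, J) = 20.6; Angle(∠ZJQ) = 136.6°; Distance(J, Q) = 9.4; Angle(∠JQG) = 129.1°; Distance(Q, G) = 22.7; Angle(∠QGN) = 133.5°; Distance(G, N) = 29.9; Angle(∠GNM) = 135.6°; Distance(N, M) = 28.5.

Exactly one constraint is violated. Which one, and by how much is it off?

Distance(N, M) = 28.5 — off by 7.10.

D = (0.00, 0.00) ✓; DZ at 164.5° ✓; |DZ| = 11.10 ✓; ∠DZJ = 72.90° ✓; |ZJ| = 20.60 ✓; ∠ZJQ = 136.6° ✓; |JQ| = 9.399 ✓; ∠JQG = 129.1° ✓; |QG| = 22.70 ✓; ∠QGN = 133.5° ✓; |GN| = 29.90 ✓; ∠GNM = 135.6° ✓; |NM| = 21.40 ✗.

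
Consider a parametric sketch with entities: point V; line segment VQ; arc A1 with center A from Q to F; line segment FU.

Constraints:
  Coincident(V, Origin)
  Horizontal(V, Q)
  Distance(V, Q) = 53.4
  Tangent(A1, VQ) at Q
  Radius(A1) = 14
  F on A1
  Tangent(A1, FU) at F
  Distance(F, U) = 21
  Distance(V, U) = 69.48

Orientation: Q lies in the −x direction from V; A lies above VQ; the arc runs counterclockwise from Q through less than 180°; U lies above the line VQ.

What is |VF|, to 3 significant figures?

49.2

V is at the origin; VQ is horizontal with |VQ| = 53.4 and Q on the −x side, so Q = (-53.4, 0.00). Since A1 is tangent to VQ there, AQ ⟂ VQ, so A = Q + (0, 14) = (-53.4, 14.0). Since AF ⟂ FU (tangency), |AU| = √(14.0² + 21.0²) = 25.2 regardless of where F sits on A1. So U lies on both circle(V, 69.48) and circle(A, 25.2); the above-VQ intersection is U = (-57.6, 38.9). F is the foot of the tangent from U: F = (-43.2, 23.6).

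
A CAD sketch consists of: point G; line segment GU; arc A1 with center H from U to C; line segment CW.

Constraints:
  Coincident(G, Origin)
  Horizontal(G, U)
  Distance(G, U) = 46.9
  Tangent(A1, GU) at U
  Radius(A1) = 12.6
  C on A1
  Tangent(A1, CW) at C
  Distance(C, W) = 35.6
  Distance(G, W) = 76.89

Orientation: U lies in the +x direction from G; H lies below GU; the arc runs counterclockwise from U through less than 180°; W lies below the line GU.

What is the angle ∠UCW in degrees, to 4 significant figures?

115.0°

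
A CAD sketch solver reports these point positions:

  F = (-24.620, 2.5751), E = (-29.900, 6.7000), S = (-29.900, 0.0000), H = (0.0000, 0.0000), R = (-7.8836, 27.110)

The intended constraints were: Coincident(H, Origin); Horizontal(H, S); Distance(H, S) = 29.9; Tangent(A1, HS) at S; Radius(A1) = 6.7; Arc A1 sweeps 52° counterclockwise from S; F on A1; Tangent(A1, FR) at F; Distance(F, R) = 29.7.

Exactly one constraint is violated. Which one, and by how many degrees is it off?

Tangent(A1, FR) at F — off by 3.70°.

H = (0.00, 0.00) ✓; H.y = 0.00, S.y = 0.00 ✓; |HS| = 29.90 ✓; ∠(ES, SH) = 90.00° ✓; |ES| = 6.700 ✓; bearing(E→F) − bearing(E→S) = 52.00° ✓; |EF| = 6.700 ✓; ∠(EF, FR) = 86.30° ✗; |FR| = 29.70 ✓.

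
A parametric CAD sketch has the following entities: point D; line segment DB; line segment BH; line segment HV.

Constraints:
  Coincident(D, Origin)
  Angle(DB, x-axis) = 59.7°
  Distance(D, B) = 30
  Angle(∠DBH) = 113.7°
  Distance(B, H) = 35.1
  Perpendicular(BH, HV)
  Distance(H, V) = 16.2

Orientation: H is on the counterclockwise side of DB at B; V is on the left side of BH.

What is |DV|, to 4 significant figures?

48.49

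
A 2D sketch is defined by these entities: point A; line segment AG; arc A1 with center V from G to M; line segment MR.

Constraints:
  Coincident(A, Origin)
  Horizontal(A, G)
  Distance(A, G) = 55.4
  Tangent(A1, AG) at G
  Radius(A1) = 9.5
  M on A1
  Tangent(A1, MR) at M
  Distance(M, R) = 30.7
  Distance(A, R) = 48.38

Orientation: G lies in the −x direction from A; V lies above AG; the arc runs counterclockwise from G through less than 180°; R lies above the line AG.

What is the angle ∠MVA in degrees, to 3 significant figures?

13.6°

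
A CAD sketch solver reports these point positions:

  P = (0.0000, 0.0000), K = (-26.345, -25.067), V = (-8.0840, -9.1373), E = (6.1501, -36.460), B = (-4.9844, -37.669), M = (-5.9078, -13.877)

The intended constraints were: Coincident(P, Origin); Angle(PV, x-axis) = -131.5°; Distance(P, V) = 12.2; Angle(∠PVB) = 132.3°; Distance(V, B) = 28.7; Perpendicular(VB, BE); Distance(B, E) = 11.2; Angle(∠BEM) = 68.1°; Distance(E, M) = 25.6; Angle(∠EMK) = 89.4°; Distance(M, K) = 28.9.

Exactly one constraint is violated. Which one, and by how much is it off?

Distance(M, K) = 28.9 — off by 5.60.

P = (0.00, 0.00) ✓; PV at -131.5° ✓; |PV| = 12.20 ✓; ∠PVB = 132.3° ✓; |VB| = 28.70 ✓; ∠(VB, BE) = 90.00° ✓; |BE| = 11.20 ✓; ∠BEM = 68.10° ✓; |EM| = 25.60 ✓; ∠EMK = 89.40° ✓; |MK| = 23.30 ✗.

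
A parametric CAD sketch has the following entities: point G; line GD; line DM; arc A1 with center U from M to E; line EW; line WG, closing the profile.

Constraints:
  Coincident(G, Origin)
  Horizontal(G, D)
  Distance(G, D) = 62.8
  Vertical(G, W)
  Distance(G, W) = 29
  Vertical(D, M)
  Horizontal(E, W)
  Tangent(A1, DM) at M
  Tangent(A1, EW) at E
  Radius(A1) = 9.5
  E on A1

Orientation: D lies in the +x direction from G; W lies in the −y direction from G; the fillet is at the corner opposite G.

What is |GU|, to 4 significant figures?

56.76

G is at the origin; GD is horizontal with |GD| = 62.8 and D on the +x side, so D = (62.80, 0.000). G and W share the same x with |GW| = 29.0 and W on the −y side, so W = (0.000, -29.00). The virtual corner opposite G is at (62.80, -29.00). Tangency of A1 to DM means the radius UM is perpendicular to DM and since A1 is tangent to EW there, UE ⟂ EW, with radius 9.5, so the center U sits 9.5 in from both sides at U = (53.30, -19.50). Then |GU| = |U − G| = 56.76.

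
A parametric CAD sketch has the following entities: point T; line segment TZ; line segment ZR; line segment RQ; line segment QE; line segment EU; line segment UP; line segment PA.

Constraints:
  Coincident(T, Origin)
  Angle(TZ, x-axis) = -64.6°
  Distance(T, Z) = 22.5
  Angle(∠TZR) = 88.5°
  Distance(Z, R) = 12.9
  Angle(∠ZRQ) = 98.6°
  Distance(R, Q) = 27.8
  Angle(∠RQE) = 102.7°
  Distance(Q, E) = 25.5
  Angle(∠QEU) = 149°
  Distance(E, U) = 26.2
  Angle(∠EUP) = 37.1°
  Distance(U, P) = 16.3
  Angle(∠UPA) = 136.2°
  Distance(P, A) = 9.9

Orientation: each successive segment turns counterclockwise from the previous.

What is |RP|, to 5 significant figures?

39.686

T is at the origin; TZ runs at -64.6° with length 22.5, so Z = (9.6510, -20.325). ∠TZR = 88.5° gives ZR at 26.900° from the x-axis; with |ZR| = 12.9, R = (21.155, -14.489). ∠ZRQ = 98.6° gives RQ at 108.30° from the x-axis; with |RQ| = 27.8, Q = (12.426, 11.905). ∠RQE = 102.7° gives QE at -174.40° from the x-axis; with |QE| = 25.5, E = (-12.952, 9.4170). ∠QEU = 149.0° gives EU at -143.40° from the x-axis; with |EU| = 26.2, U = (-33.986, -6.2041). ∠EUP = 37.1° gives UP at -0.50000° from the x-axis; with |UP| = 16.3, P = (-17.686, -6.3463). Then |RP| = |P − R| = 39.686.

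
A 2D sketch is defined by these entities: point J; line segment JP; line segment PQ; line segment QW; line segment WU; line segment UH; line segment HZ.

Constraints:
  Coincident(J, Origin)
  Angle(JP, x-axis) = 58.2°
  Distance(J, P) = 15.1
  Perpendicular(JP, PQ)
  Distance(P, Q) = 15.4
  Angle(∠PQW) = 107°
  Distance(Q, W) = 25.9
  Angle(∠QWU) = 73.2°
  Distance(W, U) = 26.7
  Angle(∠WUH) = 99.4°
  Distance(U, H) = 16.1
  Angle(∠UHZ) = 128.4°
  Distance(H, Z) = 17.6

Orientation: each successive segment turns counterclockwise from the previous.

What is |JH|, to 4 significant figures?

8.859

J is at the origin; JP runs at 58.2° with length 15.1, so P = (7.957, 12.83). JP ⟂ PQ, so PQ runs at 148.2°; with |PQ| = 15.4, Q = (-5.131, 20.95). ∠PQW = 107.0° gives QW at -138.8° from the x-axis; with |QW| = 25.9, W = (-24.62, 3.888). ∠QWU = 73.2° gives WU at -32.00° from the x-axis; with |WU| = 26.7, U = (-1.976, -10.26). ∠WUH = 99.4° gives UH at 48.60° from the x-axis; with |UH| = 16.1, H = (8.671, 1.816). Then |JH| = |H − J| = 8.859.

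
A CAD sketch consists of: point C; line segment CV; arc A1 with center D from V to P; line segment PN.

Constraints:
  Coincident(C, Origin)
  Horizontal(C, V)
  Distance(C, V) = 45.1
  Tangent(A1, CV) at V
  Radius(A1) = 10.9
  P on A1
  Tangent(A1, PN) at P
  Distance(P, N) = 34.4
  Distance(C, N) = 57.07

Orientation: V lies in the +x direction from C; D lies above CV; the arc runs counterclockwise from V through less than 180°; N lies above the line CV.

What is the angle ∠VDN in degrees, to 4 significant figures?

163.0°

Checks: |DP| = 10.90 ✓; ∠(DP, PN) = 90.00° ✓; |PN| = 34.40 ✓; |CN| = 57.07 ✓.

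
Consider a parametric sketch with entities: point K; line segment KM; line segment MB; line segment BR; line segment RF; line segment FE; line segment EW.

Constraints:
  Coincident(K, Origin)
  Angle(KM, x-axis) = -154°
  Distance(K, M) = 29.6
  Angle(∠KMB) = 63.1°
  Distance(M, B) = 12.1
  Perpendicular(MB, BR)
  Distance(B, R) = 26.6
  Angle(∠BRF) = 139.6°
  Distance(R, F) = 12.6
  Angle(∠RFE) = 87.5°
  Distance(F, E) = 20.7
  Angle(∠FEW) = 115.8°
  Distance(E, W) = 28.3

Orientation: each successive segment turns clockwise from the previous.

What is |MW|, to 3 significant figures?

5.74

K is at the origin; KM runs at -154.0° with length 29.6, so M = (-26.6, -13.0). ∠KMB = 63.1° gives MB at 89.1° from the x-axis; with |MB| = 12.1, B = (-26.4, -0.877). MB ⟂ BR, so BR runs at -0.900°; with |BR| = 26.6, R = (0.182, -1.30). ∠BRF = 139.6° gives RF at -41.3° from the x-axis; with |RF| = 12.6, F = (9.65, -9.61). ∠RFE = 87.5° gives FE at -134° from the x-axis; with |FE| = 20.7, E = (-4.68, -24.6). ∠FEW = 115.8° gives EW at 162° from the x-axis; with |EW| = 28.3, W = (-31.6, -15.8). Then |MW| = |W − M| = 5.74.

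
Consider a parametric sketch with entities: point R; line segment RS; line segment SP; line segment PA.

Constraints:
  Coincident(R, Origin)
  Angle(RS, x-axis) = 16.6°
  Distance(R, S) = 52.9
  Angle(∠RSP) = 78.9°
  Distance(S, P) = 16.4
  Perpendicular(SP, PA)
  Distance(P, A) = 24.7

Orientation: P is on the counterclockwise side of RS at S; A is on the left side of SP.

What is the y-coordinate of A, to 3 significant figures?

18.2

R is at the origin; RS runs at 16.6° with length 52.9, so S = 52.9·(cos 16.6°, sin 16.6°) = (50.7, 15.1). ∠RSP = 78.9°, so SP runs at 16.6° + (180° − 78.9°) = 118° from the x-axis; with |SP| = 16.4, P = S + 16.4·(cos 118°, sin 118°) = (43.1, 29.6). SP ⟂ PA; with |PA| = 24.7 on the left of SP, A = P + 24.7·(-0.885, -0.465) = (21.2, 18.2). So A.y = 18.2.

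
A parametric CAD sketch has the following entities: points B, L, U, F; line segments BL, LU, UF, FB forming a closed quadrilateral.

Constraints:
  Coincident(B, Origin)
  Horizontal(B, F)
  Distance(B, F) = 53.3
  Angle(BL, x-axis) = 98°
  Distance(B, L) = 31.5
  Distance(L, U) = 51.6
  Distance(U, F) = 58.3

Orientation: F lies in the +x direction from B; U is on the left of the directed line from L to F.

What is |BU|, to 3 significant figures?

69.7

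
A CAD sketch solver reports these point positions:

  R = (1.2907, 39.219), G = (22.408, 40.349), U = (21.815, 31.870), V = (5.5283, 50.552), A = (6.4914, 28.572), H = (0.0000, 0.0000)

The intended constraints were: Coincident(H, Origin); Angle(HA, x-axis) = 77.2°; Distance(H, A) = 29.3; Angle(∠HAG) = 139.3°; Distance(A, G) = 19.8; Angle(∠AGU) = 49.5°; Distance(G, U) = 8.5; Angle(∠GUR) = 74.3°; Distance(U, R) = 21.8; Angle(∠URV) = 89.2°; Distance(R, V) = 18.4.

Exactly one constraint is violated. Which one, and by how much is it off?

Distance(R, V) = 18.4 — off by 6.30.

H = (0.00, 0.00) ✓; HA at 77.20° ✓; |HA| = 29.30 ✓; ∠HAG = 139.3° ✓; |AG| = 19.80 ✓; ∠AGU = 49.50° ✓; |GU| = 8.500 ✓; ∠GUR = 74.30° ✓; |UR| = 21.80 ✓; ∠URV = 89.20° ✓; |RV| = 12.10 ✗.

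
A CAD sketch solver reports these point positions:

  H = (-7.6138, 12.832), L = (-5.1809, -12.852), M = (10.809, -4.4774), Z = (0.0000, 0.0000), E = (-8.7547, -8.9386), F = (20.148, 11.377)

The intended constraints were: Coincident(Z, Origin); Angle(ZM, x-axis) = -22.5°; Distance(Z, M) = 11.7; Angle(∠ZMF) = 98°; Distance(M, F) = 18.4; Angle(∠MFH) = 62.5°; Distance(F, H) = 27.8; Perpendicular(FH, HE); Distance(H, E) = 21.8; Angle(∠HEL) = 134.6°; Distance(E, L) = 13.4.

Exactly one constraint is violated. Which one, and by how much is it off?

Distance(E, L) = 13.4 — off by 8.10.

Z = (0.00, 0.00) ✓; ZM at -22.50° ✓; |ZM| = 11.70 ✓; ∠ZMF = 98.00° ✓; |MF| = 18.40 ✓; ∠MFH = 62.50° ✓; |FH| = 27.80 ✓; ∠(FH, HE) = 90.00° ✓; |HE| = 21.80 ✓; ∠HEL = 134.6° ✓; |EL| = 5.300 ✗.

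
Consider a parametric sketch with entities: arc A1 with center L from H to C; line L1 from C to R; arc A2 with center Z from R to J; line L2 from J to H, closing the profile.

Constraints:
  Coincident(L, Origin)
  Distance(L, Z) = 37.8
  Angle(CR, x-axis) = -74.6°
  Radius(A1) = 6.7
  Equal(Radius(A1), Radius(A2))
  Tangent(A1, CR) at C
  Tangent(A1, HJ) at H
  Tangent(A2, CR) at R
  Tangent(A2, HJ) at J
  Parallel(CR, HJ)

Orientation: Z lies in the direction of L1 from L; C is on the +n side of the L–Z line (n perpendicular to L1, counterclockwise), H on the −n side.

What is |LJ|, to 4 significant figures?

38.39

Tangency of A1 to both parallel lines with radius 6.7 puts C and H at L ± 6.7·n: C = (6.459, 1.779), H = (-6.459, -1.779). Equal radii place R and J the same way about Z: R = Z + 6.7·n = (16.50, -34.66), J = Z − 6.7·n = (3.579, -38.22). Then |LJ| = |J − L| = 38.39.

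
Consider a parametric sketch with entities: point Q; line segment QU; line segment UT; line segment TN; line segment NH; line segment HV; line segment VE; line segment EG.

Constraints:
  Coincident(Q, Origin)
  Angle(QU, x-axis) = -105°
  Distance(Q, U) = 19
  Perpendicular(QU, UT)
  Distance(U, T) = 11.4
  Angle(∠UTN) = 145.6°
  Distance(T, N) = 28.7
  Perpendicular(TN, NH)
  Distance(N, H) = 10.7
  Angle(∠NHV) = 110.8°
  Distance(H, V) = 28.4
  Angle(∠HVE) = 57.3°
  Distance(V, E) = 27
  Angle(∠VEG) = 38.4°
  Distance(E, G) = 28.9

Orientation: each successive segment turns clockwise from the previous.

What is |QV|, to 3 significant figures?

1.57

Q is at the origin; QU runs at -105.0° with length 19.0, so U = (-4.92, -18.4). QU is perpendicular to UT, so UT runs at 165°; with |UT| = 11.4, T = (-15.9, -15.4). ∠UTN = 145.6° gives TN at 131° from the x-axis; with |TN| = 28.7, N = (-34.6, 6.39). The perpendicularity gives NH at right angles to TN, so NH runs at 40.6°; with |NH| = 10.7, H = (-26.5, 13.4). ∠NHV = 110.8° gives HV at -28.6° from the x-axis; with |HV| = 28.4, V = (-1.55, -0.243). Then |QV| = |V − Q| = 1.57.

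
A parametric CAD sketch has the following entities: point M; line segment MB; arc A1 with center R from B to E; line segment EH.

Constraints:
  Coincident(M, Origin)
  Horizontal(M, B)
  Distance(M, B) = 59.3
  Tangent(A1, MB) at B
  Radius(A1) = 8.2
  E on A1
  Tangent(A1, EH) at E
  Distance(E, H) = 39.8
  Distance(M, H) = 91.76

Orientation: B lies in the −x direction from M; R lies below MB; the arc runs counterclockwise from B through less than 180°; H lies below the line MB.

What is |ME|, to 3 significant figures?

67.1

Checks: M.y = 0.00, B.y = 0.00 ✓; |RE| = 8.200 ✓; ∠(RE, EH) = 90.00° ✓; |EH| = 39.80 ✓; |MH| = 91.76 ✓.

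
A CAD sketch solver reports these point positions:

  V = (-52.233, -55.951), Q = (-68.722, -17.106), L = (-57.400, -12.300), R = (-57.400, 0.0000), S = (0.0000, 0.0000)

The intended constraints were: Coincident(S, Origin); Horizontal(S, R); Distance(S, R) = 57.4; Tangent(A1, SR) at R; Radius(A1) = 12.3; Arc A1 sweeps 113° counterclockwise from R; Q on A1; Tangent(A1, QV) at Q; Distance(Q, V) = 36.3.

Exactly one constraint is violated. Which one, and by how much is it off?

Distance(Q, V) = 36.3 — off by 5.90.

S = (0.00, 0.00) ✓; S.y = 0.00, R.y = 0.00 ✓; |SR| = 57.40 ✓; ∠(LR, RS) = 90.00° ✓; |LR| = 12.30 ✓; bearing(L→Q) − bearing(L→R) = 113.0° ✓; |LQ| = 12.30 ✓; ∠(LQ, QV) = 90.00° ✓; |QV| = 42.20 ✗.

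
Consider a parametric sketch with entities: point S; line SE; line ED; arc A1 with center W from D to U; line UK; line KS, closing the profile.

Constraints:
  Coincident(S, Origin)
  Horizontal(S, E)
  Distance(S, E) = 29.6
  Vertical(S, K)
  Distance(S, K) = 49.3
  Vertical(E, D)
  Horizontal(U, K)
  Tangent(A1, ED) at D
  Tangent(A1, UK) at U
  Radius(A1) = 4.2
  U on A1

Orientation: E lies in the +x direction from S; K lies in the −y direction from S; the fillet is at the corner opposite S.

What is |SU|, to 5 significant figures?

55.459

The virtual corner opposite S is at (29.600, -49.300). Tangency of A1 to ED means the radius WD is perpendicular to ED and A1 meets UK tangentially, so WU is at right angles to UK, with radius 4.2, so the center W sits 4.2 in from both sides at W = (25.400, -45.100). That places the tangent points at D = (29.600, -45.100) on ED and U = (25.400, -49.300) on UK. Then |SU| = |U − S| = 55.459.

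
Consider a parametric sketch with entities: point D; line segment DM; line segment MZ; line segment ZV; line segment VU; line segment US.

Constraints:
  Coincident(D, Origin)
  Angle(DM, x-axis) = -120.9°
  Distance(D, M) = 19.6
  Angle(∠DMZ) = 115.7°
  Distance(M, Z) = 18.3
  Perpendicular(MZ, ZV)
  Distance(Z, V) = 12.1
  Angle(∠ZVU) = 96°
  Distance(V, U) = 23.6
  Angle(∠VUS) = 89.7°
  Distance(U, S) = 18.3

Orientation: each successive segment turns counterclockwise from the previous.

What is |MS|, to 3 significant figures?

7.88

D is at the origin; DM runs at -120.9° with length 19.6, so M = (-10.1, -16.8). ∠DMZ = 115.7° gives MZ at -56.6° from the x-axis; with |MZ| = 18.3, Z = (0.00839, -32.1). MZ is perpendicular to ZV, so ZV runs at 33.4°; with |ZV| = 12.1, V = (10.1, -25.4). ∠ZVU = 96.0° gives VU at 117° from the x-axis; with |VU| = 23.6, U = (-0.751, -4.48). ∠VUS = 89.7° gives US at -152° from the x-axis; with |US| = 18.3, S = (-17.0, -13.0). Then |MS| = |S − M| = 7.88.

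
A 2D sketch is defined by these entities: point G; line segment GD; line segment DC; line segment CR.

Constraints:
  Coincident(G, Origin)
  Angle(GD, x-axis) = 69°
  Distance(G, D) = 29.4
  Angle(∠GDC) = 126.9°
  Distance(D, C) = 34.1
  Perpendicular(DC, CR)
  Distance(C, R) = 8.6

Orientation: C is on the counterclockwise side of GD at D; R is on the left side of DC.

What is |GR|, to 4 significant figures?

53.86

G is at the origin; GD runs at 69.0° with length 29.4, so D = 29.4·(cos 69.0°, sin 69.0°) = (10.54, 27.45). ∠GDC = 126.9°, so DC runs at 69.0° + (180° − 126.9°) = 122.1° from the x-axis; with |DC| = 34.1, C = D + 34.1·(cos 122.1°, sin 122.1°) = (-7.585, 56.33). DC ⟂ CR; with |CR| = 8.6 on the left of DC, R = C + 8.6·(-0.8471, -0.5314) = (-14.87, 51.76). Then |GR| = |R − G| = 53.86.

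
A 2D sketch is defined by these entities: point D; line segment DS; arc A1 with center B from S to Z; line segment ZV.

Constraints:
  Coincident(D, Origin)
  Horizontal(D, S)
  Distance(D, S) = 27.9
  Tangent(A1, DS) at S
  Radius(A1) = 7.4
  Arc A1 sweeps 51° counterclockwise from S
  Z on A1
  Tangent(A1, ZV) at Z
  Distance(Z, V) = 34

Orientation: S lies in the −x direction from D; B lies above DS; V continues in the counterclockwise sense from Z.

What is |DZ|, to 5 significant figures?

22.318

D is at the origin; D and S share the same y with |DS| = 27.9 and S on the −x side, so S = (-27.900, 0.0000). A1 meets DS tangentially, so BS is at right angles to DS, so B = S + (0, 7.4) = (-27.900, 7.4000). On A1, S sits at bearing -90° from B; a 51° counterclockwise sweep puts Z at bearing -39°, so Z = B + 7.4·(cos -39°, sin -39°) = (-22.149, 2.7430). Then |DZ| = |Z − D| = 22.318.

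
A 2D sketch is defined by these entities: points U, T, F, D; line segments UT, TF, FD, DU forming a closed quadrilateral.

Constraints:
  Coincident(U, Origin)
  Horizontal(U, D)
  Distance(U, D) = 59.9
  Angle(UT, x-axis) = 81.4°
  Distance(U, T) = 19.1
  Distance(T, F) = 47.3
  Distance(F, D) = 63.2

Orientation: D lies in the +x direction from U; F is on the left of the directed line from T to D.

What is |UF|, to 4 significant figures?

64.70

Checks: |TF| = 47.30 ✓; |FD| = 63.20 ✓.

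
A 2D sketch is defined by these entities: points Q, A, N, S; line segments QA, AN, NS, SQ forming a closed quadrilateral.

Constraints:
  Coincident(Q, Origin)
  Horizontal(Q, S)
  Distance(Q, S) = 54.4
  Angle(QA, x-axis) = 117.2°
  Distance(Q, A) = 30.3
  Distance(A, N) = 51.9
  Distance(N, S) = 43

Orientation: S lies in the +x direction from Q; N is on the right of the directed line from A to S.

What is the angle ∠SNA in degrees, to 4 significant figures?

100.9°

Q is at the origin; Q and S share the same y with |QS| = 54.4 and S in +x, so S = (54.4, 0). QA runs at 117.2° with |QA| = 30.3, so A = (-13.85, 26.95). N is determined by |AN| = 51.9 and |NS| = 43.0 together: it lies at the intersection of circle(A, 51.9) and circle(S, 43.0). With |AS| = 73.38, the foot of the radical line on AS is 42.44 from A and the perpendicular offset is √(51.9² − 42.44²) = 29.87. Taking the right-of-AS solution: N = (14.66, -16.42).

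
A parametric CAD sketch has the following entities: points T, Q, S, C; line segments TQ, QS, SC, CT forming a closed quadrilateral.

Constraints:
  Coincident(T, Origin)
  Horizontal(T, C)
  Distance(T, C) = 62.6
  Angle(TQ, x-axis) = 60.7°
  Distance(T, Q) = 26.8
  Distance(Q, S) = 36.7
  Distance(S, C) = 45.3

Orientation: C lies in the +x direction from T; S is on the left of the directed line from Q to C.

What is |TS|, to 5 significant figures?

61.286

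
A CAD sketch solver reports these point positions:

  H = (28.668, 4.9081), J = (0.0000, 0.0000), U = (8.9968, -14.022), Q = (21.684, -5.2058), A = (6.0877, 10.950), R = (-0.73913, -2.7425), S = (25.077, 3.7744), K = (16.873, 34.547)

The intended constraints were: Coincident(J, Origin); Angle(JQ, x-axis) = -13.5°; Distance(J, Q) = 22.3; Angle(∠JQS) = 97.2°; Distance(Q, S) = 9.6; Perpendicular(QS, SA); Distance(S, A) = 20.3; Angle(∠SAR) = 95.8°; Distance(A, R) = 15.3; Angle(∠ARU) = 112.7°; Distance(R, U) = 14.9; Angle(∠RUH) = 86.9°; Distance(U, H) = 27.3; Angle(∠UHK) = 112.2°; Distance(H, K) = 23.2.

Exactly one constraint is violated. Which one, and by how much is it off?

Distance(H, K) = 23.2 — off by 8.70.

J = (0.00, 0.00) ✓; JQ at -13.50° ✓; |JQ| = 22.30 ✓; ∠JQS = 97.20° ✓; |QS| = 9.600 ✓; ∠(QS, SA) = 90.00° ✓; |SA| = 20.30 ✓; ∠SAR = 95.80° ✓; |AR| = 15.30 ✓; ∠ARU = 112.7° ✓; |RU| = 14.90 ✓; ∠RUH = 86.90° ✓; |UH| = 27.30 ✓; ∠UHK = 112.2° ✓; |HK| = 31.90 ✗.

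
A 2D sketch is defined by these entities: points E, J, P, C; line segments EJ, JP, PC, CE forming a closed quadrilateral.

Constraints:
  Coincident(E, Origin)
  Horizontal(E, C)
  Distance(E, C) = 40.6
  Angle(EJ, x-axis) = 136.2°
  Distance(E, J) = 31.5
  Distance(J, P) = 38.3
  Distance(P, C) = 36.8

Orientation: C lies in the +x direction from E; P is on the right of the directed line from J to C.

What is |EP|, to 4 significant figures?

6.861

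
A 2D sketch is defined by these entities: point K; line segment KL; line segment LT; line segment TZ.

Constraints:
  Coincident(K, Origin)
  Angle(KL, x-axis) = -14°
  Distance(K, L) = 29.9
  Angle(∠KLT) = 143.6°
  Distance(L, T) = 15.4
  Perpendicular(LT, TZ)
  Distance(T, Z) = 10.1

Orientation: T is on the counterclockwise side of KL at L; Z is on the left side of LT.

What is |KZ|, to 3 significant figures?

40.2

∠KLT = 143.6°, so LT runs at -14.0° + (180° − 143.6°) = 22.4° from the x-axis; with |LT| = 15.4, T = L + 15.4·(cos 22.4°, sin 22.4°) = (43.2, -1.36). The perpendicularity gives TZ at right angles to LT; with |TZ| = 10.1 on the left of LT, Z = T + 10.1·(-0.381, 0.925) = (39.4, 7.97). Then |KZ| = |Z − K| = 40.2.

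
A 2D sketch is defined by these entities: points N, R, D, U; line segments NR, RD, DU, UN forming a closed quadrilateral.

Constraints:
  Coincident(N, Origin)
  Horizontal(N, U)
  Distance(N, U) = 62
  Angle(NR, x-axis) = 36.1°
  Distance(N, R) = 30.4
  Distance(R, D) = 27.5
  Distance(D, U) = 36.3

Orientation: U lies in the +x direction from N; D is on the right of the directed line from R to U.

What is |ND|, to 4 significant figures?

28.58

Checks: |NU| = 62.00 ✓; |NR| = 30.40 ✓; |RD| = 27.50 ✓; |DU| = 36.30 ✓.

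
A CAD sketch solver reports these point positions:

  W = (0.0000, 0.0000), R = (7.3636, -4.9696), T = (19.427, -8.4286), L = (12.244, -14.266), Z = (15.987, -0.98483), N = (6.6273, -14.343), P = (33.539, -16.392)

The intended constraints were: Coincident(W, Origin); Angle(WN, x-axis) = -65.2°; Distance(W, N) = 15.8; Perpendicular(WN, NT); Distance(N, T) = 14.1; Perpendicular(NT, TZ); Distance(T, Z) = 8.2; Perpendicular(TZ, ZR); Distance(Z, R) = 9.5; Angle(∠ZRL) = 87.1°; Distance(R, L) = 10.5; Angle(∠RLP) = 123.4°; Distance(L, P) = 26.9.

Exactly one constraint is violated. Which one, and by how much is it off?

Distance(L, P) = 26.9 — off by 5.50.

W = (0.00, 0.00) ✓; WN at -65.20° ✓; |WN| = 15.80 ✓; ∠(WN, NT) = 90.00° ✓; |NT| = 14.10 ✓; ∠(NT, TZ) = 90.00° ✓; |TZ| = 8.200 ✓; ∠(TZ, ZR) = 90.00° ✓; |ZR| = 9.500 ✓; ∠ZRL = 87.10° ✓; |RL| = 10.50 ✓; ∠RLP = 123.4° ✓; |LP| = 21.40 ✗.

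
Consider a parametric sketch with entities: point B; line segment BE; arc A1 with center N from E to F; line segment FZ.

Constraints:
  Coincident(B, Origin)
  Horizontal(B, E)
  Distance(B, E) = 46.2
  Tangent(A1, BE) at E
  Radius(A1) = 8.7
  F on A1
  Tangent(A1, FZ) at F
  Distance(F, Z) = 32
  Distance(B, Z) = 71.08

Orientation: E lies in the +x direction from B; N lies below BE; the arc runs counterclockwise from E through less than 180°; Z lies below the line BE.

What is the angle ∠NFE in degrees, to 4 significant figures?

25.74°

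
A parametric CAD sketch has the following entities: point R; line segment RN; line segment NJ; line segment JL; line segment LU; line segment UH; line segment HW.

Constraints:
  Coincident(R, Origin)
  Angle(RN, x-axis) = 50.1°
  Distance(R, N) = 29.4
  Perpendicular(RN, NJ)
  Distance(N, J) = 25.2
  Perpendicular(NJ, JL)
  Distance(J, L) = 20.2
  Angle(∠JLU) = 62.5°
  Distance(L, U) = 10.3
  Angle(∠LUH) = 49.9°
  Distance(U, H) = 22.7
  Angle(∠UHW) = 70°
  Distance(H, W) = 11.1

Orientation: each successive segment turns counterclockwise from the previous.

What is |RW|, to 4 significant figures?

39.24

R is at the origin; RN runs at 50.1° with length 29.4, so N = (18.86, 22.55). RN is perpendicular to NJ, so NJ runs at 140.1°; with |NJ| = 25.2, J = (-0.4739, 38.72). NJ is perpendicular to JL, so JL runs at -129.9°; with |JL| = 20.2, L = (-13.43, 23.22). ∠JLU = 62.5° gives LU at -12.40° from the x-axis; with |LU| = 10.3, U = (-3.372, 21.01). ∠LUH = 49.9° gives UH at 117.7° from the x-axis; with |UH| = 22.7, H = (-13.92, 41.11). ∠UHW = 70.0° gives HW at -132.3° from the x-axis; with |HW| = 11.1, W = (-21.39, 32.90). Then |RW| = |W − R| = 39.24.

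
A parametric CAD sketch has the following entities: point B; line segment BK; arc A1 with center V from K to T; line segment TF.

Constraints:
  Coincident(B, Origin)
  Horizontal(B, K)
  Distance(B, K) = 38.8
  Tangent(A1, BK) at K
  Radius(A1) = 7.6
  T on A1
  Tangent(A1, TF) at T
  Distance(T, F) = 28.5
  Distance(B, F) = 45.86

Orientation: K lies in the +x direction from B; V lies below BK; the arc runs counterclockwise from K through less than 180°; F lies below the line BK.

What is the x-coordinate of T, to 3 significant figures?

31.2

Checks: ∠(VK, KB) = 90.00° ✓; |VT| = 7.600 ✓; ∠(VT, TF) = 90.00° ✓; |TF| = 28.50 ✓; |BF| = 45.86 ✓.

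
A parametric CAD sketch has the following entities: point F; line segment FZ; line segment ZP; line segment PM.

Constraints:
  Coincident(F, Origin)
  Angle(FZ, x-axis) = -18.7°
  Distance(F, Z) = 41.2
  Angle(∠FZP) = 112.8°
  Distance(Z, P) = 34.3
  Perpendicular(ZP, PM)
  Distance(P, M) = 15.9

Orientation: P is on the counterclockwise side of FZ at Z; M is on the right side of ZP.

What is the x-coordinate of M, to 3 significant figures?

73.7

∠FZP = 112.8°, so ZP runs at -18.7° + (180° − 112.8°) = 48.5° from the x-axis; with |ZP| = 34.3, P = Z + 34.3·(cos 48.5°, sin 48.5°) = (61.8, 12.5). ZP ⟂ PM; with |PM| = 15.9 on the right of ZP, M = P + 15.9·(0.749, -0.663) = (73.7, 1.94). So M.x = 73.7.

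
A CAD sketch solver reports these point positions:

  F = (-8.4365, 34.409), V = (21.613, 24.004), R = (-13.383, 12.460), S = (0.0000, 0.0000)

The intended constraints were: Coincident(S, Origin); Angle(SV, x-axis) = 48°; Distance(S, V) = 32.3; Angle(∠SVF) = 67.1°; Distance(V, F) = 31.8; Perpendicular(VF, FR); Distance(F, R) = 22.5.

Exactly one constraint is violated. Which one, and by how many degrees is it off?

Perpendicular(VF, FR) — off by 6.40°.

S = (0.00, 0.00) ✓; SV at 48.00° ✓; |SV| = 32.30 ✓; ∠SVF = 67.10° ✓; |VF| = 31.80 ✓; ∠(VF, FR) = 96.40° ✗; |FR| = 22.50 ✓.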